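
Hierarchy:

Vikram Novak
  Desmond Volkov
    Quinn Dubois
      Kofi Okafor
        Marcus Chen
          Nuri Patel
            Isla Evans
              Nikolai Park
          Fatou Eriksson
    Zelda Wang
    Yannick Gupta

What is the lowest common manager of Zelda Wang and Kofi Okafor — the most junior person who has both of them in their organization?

Desmond Volkov

Zelda Wang's chain of managers is Desmond Volkov, Vikram Novak. Kofi Okafor's chain of managers is Quinn Dubois, Desmond Volkov, Vikram Novak. The first manager that appears in both chains is Desmond Volkov.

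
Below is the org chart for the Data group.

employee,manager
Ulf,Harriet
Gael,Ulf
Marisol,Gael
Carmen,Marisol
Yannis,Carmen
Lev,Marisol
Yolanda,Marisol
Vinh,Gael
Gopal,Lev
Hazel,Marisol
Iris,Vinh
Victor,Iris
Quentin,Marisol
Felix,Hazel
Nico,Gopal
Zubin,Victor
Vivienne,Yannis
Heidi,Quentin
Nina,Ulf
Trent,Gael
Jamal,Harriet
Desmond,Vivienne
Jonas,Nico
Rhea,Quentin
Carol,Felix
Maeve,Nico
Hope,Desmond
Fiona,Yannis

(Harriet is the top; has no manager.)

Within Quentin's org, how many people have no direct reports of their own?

The people in Quentin's organization with no one reporting to them are Rhea, Heidi. That is 2.

2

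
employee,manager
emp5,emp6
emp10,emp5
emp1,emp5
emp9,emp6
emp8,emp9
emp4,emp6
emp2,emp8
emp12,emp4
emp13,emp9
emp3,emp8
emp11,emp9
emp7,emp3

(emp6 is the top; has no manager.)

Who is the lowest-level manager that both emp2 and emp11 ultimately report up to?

emp9

emp2's chain of managers is emp8, emp9, emp6. emp11's chain of managers is emp9, emp6. The first manager that appears in both chains is emp9.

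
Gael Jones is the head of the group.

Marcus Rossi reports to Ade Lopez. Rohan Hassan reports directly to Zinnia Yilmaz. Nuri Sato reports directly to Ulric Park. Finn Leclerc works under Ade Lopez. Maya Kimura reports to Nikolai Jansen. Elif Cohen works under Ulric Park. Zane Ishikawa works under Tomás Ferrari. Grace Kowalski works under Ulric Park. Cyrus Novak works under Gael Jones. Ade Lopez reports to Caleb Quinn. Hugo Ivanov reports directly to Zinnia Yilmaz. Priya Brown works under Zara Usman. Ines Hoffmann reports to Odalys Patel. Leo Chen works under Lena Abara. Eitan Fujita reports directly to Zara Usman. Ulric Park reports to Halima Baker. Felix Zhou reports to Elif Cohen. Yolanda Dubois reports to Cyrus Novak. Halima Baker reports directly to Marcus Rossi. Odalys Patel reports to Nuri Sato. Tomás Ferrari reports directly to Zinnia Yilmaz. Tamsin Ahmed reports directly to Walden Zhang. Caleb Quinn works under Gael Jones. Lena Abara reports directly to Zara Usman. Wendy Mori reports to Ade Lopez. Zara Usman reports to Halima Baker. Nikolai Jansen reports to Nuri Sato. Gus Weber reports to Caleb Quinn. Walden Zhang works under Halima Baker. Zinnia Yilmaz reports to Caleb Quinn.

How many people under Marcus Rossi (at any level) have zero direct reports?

The people in Marcus Rossi's organization with no one reporting to them are Tamsin Ahmed, Priya Brown, Eitan Fujita, Leo Chen, Felix Zhou, Ines Hoffmann, Maya Kimura, Grace Kowalski. That is 8.

8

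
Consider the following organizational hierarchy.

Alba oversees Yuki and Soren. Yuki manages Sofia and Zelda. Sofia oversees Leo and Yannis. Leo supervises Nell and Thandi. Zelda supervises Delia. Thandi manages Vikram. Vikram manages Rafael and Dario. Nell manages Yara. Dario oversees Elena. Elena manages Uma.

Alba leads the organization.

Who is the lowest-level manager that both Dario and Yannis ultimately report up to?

Dario's chain of managers is Vikram, Thandi, Leo, Sofia, Yuki, Alba. Yannis's chain of managers is Sofia, Yuki, Alba. The first manager that appears in both chains is Sofia.

Sofia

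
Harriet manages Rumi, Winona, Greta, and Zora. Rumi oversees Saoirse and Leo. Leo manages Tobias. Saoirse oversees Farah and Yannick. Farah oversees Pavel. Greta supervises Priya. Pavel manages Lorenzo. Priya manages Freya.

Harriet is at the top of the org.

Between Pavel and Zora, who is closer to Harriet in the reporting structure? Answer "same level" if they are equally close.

Pavel is 4 levels below Harriet; Zora is 1. Zora is higher.

Zora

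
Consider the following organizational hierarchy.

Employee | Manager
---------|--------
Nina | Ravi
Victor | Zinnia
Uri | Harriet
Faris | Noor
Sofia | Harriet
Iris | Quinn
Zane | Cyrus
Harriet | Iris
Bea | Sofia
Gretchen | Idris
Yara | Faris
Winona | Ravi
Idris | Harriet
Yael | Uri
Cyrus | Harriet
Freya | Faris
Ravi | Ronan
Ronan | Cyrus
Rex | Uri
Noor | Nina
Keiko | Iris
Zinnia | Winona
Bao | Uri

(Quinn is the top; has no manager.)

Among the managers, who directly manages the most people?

Harriet

Direct-report counts: Quinn has 1; Iris has 2; Harriet has 4; Uri has 3; Idris has 1; Cyrus has 2; Ronan has 1; Ravi has 2; Winona has 1; Zinnia has 1; Nina has 1; Noor has 1; Faris has 2; Sofia has 1. The largest is 4, held by Harriet.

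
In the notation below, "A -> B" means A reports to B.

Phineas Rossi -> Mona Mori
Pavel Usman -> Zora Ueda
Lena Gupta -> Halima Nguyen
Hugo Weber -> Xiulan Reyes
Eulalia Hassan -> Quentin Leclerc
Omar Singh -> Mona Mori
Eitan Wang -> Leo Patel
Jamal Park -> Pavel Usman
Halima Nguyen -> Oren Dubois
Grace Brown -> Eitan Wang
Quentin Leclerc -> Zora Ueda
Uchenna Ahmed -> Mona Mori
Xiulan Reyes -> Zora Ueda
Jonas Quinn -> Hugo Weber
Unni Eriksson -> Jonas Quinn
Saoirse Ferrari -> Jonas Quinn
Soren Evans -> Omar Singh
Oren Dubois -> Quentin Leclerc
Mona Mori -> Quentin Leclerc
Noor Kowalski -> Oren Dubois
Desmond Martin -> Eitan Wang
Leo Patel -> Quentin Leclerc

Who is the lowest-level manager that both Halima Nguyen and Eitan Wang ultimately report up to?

Halima Nguyen's chain of managers is Oren Dubois, Quentin Leclerc, Zora Ueda. Eitan Wang's chain of managers is Leo Patel, Quentin Leclerc, Zora Ueda. The first manager that appears in both chains is Quentin Leclerc.

Quentin Leclerc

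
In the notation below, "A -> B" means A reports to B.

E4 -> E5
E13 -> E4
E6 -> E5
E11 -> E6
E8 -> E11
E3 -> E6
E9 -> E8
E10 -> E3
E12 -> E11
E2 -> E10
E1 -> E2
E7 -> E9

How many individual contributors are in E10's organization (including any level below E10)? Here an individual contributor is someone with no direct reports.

The only person in E10's organization with no one reporting to them is E1. That is 1.

1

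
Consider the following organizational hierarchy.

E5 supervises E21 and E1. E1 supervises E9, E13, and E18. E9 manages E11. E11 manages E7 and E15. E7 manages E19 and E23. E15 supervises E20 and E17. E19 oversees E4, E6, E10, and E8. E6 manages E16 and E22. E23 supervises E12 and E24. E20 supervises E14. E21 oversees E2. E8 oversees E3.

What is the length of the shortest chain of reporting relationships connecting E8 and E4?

E8 is 1 level below E19, and E4 is 1 level below E19 (their lowest common manager). The shortest path runs up from E8 to E19 and back down to E4: 1 + 1 = 2 links.

2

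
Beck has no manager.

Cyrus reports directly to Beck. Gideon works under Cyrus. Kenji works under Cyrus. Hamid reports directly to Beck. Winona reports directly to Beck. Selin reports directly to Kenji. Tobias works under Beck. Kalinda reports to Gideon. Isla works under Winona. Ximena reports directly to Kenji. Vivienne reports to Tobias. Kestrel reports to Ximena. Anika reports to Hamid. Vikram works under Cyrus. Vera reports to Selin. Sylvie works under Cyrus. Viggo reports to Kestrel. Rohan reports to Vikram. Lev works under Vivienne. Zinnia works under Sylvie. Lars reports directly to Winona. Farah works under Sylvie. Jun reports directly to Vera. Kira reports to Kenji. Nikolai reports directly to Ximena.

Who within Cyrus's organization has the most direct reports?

Cyrus

Direct-report counts within Cyrus's organization: Cyrus has 4; Sylvie has 2; Vikram has 1; Kenji has 3; Ximena has 2; Kestrel has 1; Selin has 1; Vera has 1; Gideon has 1. The largest is 4, held by Cyrus.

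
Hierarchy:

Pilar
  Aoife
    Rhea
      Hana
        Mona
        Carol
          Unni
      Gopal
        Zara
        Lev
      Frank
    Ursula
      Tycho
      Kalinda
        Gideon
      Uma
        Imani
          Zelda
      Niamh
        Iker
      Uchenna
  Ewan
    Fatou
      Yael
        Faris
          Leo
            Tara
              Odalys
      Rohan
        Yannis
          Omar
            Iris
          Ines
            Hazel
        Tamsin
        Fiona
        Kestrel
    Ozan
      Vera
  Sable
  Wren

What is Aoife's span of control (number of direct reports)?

Aoife directly manages Rhea, Ursula. That is 2 direct reports.

2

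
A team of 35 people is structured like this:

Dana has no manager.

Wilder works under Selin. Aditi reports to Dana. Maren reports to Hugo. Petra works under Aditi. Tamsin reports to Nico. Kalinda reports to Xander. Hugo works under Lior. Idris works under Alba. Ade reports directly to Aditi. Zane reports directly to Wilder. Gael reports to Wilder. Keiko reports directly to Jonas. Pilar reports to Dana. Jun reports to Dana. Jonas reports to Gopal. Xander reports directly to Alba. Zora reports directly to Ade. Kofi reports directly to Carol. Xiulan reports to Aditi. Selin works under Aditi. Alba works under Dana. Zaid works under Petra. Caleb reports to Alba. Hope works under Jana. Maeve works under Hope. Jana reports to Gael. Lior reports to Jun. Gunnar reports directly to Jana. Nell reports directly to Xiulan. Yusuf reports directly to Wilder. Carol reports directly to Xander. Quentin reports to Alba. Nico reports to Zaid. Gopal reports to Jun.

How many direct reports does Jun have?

Jun directly manages Lior, Gopal. That is 2 direct reports.

2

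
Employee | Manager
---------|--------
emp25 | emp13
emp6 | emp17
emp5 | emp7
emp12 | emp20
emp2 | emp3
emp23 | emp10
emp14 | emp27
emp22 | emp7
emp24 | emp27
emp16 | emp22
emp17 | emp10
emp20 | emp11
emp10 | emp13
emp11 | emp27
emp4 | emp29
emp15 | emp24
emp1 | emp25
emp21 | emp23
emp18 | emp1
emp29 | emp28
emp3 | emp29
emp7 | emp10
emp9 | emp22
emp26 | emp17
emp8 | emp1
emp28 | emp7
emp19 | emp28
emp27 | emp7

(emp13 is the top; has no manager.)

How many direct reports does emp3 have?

1

emp3 directly manages emp2. That is 1 direct report.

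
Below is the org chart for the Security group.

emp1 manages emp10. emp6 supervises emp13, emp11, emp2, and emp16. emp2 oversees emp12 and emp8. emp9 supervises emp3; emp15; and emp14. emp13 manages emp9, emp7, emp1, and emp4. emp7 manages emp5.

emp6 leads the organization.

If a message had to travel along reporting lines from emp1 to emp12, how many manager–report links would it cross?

4

emp1 is 2 levels below emp6, and emp12 is 2 levels below emp6 (their lowest common manager). The shortest path runs up from emp1 to emp6 and back down to emp12: 2 + 2 = 4 links.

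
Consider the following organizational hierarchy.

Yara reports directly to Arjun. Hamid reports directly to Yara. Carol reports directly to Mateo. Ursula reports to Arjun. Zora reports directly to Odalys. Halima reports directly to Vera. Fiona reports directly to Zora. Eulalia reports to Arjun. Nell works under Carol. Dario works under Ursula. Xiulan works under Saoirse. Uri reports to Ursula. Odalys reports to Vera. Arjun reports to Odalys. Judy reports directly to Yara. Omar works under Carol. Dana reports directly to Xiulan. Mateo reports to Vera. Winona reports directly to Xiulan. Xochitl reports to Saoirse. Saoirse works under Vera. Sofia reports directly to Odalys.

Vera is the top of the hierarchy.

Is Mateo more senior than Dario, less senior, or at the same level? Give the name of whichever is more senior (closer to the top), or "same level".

Mateo is 1 level below Vera; Dario is 4. Mateo is higher.

Mateo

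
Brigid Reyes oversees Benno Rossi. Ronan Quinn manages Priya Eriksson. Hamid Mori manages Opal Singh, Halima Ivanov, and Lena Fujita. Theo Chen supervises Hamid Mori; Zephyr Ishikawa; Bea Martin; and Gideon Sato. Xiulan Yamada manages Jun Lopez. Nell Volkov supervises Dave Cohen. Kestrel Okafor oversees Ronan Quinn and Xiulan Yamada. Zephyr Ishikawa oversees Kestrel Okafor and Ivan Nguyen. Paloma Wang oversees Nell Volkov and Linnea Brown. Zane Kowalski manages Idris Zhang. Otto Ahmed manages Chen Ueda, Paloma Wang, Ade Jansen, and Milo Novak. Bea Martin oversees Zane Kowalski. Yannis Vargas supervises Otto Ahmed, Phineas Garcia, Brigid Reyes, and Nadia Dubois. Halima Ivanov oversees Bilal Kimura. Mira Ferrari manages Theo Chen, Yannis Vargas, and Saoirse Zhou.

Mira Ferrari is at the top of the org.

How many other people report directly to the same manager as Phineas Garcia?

Phineas Garcia reports to Yannis Vargas. Yannis Vargas's other direct reports are Otto Ahmed, Brigid Reyes, Nadia Dubois — 3 peers.

3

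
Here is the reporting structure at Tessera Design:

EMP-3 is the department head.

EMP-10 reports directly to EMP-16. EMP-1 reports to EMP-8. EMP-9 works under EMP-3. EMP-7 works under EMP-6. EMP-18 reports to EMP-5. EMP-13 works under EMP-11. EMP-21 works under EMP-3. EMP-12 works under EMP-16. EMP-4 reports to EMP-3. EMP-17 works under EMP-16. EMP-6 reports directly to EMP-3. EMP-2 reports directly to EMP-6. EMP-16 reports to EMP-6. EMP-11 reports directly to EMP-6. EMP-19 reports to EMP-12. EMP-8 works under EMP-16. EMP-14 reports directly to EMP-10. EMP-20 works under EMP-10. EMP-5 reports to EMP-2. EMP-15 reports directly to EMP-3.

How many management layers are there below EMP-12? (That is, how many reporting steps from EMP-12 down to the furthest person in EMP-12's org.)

The longest chain under EMP-12 runs EMP-12 → EMP-19, which is 1 level below EMP-12.

1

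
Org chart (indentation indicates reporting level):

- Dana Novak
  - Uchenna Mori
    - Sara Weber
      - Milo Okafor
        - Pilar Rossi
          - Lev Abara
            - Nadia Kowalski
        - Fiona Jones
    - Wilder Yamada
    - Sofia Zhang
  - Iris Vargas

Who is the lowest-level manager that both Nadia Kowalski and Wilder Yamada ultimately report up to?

Uchenna Mori

Nadia Kowalski's chain of managers is Lev Abara, Pilar Rossi, Milo Okafor, Sara Weber, Uchenna Mori, Dana Novak. Wilder Yamada's chain of managers is Uchenna Mori, Dana Novak. The first manager that appears in both chains is Uchenna Mori.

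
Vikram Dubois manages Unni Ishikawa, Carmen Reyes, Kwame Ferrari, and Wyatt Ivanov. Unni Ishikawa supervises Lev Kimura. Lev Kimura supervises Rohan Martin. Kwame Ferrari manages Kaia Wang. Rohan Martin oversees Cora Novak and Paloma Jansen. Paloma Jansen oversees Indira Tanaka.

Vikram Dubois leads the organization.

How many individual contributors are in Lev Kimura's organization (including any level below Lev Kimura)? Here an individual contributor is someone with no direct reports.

2

The people in Lev Kimura's organization with no one reporting to them are Cora Novak, Indira Tanaka. That is 2.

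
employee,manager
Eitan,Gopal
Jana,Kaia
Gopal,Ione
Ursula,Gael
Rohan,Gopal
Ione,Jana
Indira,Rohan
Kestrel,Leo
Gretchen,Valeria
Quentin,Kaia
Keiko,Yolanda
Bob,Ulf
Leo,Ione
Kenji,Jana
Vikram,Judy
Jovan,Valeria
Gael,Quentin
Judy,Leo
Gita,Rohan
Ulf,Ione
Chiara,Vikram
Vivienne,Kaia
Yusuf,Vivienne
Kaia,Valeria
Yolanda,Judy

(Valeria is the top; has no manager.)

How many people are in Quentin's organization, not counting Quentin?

2

Quentin directly manages Gael. Under Gael: Ursula (1). That's 2 in total.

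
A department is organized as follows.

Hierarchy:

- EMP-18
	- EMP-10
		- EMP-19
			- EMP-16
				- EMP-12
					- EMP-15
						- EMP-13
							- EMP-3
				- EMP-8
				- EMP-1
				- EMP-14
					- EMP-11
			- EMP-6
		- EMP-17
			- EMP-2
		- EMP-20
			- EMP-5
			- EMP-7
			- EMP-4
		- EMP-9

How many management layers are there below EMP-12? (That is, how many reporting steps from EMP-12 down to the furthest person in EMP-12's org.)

3

The longest chain under EMP-12 runs EMP-12 → EMP-15 → EMP-13 → EMP-3, which is 3 levels below EMP-12.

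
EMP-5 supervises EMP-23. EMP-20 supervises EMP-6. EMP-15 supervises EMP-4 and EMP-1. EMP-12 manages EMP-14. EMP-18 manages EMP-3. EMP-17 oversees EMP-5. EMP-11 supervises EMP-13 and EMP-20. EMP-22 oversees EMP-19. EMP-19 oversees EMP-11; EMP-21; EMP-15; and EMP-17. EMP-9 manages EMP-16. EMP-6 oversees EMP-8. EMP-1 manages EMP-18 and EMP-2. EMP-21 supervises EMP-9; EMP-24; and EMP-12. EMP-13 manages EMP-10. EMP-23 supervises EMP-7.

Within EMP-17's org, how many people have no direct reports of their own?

1

The only person in EMP-17's organization with no one reporting to them is EMP-7. That is 1.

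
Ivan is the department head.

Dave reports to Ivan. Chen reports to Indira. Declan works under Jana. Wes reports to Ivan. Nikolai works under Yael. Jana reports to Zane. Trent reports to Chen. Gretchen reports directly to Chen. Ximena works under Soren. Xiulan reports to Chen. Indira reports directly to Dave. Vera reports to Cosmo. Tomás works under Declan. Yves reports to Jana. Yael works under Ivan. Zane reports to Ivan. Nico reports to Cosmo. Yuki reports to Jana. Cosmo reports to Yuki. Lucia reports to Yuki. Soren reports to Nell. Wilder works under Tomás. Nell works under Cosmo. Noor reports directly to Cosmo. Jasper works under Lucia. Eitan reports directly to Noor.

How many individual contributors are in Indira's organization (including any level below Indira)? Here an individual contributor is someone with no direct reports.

The people in Indira's organization with no one reporting to them are Gretchen, Xiulan, Trent. That is 3.

3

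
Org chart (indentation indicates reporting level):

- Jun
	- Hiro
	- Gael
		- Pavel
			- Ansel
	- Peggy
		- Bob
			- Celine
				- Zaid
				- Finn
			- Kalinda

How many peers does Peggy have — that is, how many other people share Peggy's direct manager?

Peggy reports to Jun. Jun's other direct reports are Hiro, Gael — 2 peers.

2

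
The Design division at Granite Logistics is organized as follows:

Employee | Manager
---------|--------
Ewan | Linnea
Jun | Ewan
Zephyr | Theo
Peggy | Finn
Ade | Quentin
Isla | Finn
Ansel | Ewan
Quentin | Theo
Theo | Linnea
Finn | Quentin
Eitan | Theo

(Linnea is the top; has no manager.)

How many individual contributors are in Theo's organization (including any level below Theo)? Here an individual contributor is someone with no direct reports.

The people in Theo's organization with no one reporting to them are Eitan, Peggy, Isla, Ade, Zephyr. That is 5.

5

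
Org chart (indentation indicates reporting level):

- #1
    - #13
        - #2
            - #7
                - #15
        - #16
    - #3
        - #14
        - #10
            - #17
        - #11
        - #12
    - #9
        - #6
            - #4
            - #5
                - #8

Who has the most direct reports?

#3

Direct-report counts: #1 has 3; #9 has 1; #6 has 2; #5 has 1; #3 has 4; #10 has 1; #13 has 2; #2 has 1; #7 has 1. The largest is 4, held by #3.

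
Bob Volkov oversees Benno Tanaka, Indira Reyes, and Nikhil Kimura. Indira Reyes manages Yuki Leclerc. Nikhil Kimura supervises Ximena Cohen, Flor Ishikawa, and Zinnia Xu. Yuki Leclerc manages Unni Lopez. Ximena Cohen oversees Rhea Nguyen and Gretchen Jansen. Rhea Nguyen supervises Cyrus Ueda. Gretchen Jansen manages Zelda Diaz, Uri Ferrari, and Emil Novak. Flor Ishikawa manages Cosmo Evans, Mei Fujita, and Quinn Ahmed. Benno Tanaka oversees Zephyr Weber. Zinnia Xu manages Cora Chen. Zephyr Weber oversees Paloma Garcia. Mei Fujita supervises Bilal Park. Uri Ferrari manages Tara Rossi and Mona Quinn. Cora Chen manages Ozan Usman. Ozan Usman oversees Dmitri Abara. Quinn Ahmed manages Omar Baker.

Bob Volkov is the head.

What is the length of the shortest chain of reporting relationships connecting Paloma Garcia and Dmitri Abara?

Paloma Garcia is 3 levels below Bob Volkov, and Dmitri Abara is 5 levels below Bob Volkov (their lowest common manager). The shortest path runs up from Paloma Garcia to Bob Volkov and back down to Dmitri Abara: 3 + 5 = 8 links.

8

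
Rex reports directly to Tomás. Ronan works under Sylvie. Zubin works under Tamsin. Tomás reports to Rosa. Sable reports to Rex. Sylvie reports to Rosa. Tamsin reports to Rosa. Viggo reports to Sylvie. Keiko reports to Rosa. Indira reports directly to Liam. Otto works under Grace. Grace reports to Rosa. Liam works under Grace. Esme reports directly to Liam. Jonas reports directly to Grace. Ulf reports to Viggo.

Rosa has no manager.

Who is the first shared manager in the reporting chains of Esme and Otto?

Grace

Esme's chain of managers is Liam, Grace, Rosa. Otto's chain of managers is Grace, Rosa. The first manager that appears in both chains is Grace.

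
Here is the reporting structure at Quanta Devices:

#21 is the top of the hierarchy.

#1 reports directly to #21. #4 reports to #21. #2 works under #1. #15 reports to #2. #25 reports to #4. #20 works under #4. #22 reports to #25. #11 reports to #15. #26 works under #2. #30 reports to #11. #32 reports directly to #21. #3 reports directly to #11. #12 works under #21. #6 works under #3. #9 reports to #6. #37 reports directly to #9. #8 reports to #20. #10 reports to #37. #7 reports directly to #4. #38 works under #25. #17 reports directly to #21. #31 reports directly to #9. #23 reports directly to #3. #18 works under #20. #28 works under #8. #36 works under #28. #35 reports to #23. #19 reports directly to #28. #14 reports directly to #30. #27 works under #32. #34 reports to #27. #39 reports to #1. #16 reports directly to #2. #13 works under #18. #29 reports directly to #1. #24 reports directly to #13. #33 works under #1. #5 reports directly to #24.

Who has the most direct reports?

#21

Direct-report counts: #21 has 5; #32 has 1; #27 has 1; #4 has 3; #20 has 2; #18 has 1; #13 has 1; #24 has 1; #8 has 1; #28 has 2; #25 has 2; #1 has 4; #2 has 3; #15 has 1; #11 has 2; #3 has 2; #23 has 1; #6 has 1; #9 has 2; #37 has 1; #30 has 1. The largest is 5, held by #21.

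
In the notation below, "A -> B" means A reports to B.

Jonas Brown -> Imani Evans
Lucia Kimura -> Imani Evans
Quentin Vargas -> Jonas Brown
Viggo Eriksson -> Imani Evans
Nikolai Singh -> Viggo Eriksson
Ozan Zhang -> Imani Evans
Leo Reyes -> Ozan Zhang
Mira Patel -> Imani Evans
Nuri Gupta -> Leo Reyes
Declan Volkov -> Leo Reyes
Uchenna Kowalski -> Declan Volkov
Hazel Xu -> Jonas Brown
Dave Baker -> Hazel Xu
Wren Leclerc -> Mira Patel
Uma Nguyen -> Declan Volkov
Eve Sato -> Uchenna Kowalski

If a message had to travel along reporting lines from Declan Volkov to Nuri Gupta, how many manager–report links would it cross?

Declan Volkov is 1 level below Leo Reyes, and Nuri Gupta is 1 level below Leo Reyes (their lowest common manager). The shortest path runs up from Declan Volkov to Leo Reyes and back down to Nuri Gupta: 1 + 1 = 2 links.

2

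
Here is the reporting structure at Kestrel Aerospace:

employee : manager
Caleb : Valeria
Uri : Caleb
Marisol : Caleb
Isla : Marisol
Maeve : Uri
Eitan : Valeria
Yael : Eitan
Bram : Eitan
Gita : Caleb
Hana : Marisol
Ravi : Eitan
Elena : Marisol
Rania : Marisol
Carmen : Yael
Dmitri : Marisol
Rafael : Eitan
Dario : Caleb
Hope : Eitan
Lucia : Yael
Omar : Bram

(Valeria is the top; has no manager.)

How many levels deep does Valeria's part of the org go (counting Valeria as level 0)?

The longest chain under Valeria runs Valeria → Eitan → Bram → Omar, which is 3 levels below Valeria.

3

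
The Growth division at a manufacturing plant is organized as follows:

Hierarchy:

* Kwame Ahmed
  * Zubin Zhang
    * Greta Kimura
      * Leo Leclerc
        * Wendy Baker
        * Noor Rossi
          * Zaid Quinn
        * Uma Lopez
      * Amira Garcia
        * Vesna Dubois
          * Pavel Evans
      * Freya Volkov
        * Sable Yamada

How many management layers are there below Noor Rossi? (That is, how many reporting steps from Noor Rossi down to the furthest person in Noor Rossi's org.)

The longest chain under Noor Rossi runs Noor Rossi → Zaid Quinn, which is 1 level below Noor Rossi.

1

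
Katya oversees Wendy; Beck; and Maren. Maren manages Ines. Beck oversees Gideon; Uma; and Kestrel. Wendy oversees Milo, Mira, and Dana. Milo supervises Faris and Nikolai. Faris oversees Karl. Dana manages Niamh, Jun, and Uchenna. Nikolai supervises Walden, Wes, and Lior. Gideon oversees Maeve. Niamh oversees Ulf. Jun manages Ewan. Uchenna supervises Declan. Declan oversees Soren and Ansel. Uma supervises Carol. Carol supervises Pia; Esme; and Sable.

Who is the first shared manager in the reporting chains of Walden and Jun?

Walden's chain of managers is Nikolai, Milo, Wendy, Katya. Jun's chain of managers is Dana, Wendy, Katya. The first manager that appears in both chains is Wendy.

Wendy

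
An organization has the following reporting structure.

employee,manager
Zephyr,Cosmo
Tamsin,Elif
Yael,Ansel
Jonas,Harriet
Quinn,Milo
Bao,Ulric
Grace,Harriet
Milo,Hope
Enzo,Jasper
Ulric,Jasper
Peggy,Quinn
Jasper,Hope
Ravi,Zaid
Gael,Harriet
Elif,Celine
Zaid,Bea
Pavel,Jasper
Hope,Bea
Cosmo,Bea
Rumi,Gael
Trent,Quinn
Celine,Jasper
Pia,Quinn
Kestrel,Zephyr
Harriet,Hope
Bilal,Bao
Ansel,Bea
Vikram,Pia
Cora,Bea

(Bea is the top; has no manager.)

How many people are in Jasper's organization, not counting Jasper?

Jasper directly manages Pavel, Ulric, Celine, Enzo. Pavel has no reports. Under Ulric: Bao, Bilal (2). Under Celine: Elif, Tamsin (2). Enzo has no reports. So Jasper's organization is 4 direct reports plus everyone under them: 1 + 3 + 3 + 1 = 8.

8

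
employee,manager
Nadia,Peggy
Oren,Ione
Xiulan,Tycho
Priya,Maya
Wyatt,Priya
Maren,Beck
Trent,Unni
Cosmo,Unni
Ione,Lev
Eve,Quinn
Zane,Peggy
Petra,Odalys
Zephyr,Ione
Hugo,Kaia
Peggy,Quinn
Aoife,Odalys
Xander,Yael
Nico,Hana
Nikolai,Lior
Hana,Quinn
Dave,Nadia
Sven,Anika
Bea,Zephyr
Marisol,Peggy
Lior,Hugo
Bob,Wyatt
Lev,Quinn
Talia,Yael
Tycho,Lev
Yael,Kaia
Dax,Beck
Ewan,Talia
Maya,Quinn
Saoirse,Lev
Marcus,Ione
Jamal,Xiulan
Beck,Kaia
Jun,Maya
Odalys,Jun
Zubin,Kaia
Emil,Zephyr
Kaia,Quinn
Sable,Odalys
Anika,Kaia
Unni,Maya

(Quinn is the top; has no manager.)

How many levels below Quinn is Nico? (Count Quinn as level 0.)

2

Chain from Nico up to Quinn: Nico → Hana → Quinn. That is 2 steps up, so Nico is 2 levels below Quinn.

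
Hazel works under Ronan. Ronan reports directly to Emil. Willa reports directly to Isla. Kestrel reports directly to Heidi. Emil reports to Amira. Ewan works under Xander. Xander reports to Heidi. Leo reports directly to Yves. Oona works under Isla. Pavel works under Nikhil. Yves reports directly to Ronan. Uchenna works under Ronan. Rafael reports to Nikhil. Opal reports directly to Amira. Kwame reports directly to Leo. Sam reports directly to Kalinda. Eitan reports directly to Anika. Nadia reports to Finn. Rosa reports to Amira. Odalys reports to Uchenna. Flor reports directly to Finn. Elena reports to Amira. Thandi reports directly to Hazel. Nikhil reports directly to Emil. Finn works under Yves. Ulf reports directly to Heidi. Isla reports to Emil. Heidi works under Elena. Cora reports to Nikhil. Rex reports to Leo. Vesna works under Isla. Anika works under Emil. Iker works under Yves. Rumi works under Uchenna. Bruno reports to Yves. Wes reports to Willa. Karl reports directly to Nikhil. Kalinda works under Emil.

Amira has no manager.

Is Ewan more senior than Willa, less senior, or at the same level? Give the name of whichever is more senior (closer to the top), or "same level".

Ewan is 4 levels below Amira; Willa is 3. Willa is higher.

Willa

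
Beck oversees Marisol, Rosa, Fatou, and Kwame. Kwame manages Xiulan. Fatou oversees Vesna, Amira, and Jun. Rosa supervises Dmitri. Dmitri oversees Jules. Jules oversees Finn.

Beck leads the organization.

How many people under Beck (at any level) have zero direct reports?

The people in Beck's organization with no one reporting to them are Marisol, Finn, Jun, Amira, Vesna, Xiulan. That is 6.

6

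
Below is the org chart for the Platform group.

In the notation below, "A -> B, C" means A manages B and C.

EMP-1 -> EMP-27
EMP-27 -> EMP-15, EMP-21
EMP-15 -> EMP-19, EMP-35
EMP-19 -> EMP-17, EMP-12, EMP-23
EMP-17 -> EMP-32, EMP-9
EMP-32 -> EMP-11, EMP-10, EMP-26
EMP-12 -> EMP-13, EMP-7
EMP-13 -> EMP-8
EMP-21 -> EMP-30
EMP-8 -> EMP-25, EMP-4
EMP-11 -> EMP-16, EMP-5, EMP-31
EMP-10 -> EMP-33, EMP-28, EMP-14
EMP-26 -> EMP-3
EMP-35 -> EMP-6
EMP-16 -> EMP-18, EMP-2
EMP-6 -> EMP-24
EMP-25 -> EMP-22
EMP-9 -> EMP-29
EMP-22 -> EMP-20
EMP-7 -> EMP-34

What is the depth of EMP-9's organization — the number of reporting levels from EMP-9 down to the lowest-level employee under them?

1

The longest chain under EMP-9 runs EMP-9 → EMP-29, which is 1 level below EMP-9.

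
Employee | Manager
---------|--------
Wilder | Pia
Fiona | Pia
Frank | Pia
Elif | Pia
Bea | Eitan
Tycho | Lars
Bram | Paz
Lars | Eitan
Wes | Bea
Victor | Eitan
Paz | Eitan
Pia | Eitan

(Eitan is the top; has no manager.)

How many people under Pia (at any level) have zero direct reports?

4

The people in Pia's organization with no one reporting to them are Elif, Wilder, Frank, Fiona. That is 4.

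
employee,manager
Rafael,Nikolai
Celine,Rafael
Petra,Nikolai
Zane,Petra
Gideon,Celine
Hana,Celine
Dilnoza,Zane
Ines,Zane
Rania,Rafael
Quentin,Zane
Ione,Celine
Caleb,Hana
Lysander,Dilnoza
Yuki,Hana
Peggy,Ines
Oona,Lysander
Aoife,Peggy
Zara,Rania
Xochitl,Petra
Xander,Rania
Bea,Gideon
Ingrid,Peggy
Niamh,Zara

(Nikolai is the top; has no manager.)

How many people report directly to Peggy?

Peggy directly manages Aoife, Ingrid. That is 2 direct reports.

2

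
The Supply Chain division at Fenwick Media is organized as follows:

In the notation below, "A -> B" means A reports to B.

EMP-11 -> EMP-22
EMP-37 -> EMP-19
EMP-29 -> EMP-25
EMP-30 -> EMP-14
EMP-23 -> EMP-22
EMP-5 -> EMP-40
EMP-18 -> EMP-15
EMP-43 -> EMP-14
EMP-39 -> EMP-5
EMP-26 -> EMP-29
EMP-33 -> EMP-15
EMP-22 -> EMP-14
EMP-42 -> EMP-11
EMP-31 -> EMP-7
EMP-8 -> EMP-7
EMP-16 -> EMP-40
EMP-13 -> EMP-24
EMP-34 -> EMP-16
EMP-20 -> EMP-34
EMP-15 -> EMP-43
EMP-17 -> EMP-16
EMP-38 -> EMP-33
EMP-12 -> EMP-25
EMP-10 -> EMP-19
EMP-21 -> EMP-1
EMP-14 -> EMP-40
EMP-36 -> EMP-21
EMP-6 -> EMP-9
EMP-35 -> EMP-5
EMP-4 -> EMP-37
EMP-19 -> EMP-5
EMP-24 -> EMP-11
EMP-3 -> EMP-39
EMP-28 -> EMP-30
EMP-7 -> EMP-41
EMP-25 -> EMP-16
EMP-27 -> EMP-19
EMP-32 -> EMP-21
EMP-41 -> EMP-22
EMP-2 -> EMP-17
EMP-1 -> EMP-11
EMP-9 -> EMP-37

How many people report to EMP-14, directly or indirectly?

EMP-14 directly manages EMP-22, EMP-43, EMP-30. Under EMP-22: EMP-23, EMP-11, EMP-42, EMP-1, EMP-21, EMP-36, EMP-32, EMP-24, EMP-13, EMP-41, EMP-7, EMP-8, EMP-31 (13). Under EMP-43: EMP-15, EMP-18, EMP-33, EMP-38 (4). Under EMP-30: EMP-28 (1). So EMP-14's organization is 3 direct reports plus everyone under them: 14 + 5 + 2 = 21.

21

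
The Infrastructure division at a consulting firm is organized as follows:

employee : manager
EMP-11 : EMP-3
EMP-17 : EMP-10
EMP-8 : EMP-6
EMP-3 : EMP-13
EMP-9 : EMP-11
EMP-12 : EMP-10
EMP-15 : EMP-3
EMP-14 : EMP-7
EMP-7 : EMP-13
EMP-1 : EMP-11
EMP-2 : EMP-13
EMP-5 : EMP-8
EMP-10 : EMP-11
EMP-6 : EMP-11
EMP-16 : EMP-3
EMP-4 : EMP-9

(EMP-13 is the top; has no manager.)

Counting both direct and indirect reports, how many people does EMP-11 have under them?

9

EMP-11 directly manages EMP-6, EMP-9, EMP-10, EMP-1. Under EMP-6: EMP-8, EMP-5 (2). Under EMP-9: EMP-4 (1). Under EMP-10: EMP-17, EMP-12 (2). EMP-1 has no reports. So EMP-11's organization is 4 direct reports plus everyone under them: 3 + 2 + 3 + 1 = 9.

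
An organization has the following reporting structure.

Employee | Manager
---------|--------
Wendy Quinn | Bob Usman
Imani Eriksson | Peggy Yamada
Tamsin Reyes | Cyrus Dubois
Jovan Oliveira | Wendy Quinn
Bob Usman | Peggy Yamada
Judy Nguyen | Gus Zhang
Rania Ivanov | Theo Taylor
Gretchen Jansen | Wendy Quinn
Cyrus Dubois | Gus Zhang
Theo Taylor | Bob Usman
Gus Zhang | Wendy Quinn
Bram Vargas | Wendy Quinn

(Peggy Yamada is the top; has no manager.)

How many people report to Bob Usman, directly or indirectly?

10

Bob Usman directly manages Theo Taylor, Wendy Quinn. Under Theo Taylor: Rania Ivanov (1). Under Wendy Quinn: Gretchen Jansen, Jovan Oliveira, Bram Vargas, Gus Zhang, Judy Nguyen, Cyrus Dubois, Tamsin Reyes (7). So Bob Usman's organization is 2 direct reports plus everyone under them: 2 + 8 = 10.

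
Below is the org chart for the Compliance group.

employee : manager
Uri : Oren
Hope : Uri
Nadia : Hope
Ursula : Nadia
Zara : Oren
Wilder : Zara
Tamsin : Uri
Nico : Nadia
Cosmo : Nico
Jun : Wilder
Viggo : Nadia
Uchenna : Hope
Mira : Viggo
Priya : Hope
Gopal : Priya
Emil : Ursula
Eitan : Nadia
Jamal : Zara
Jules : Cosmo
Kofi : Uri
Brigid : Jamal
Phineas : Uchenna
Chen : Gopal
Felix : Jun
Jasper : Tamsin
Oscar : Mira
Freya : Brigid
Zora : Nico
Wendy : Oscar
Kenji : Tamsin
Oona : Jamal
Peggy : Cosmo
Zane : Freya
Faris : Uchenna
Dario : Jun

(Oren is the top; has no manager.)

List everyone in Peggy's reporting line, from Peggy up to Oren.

Peggy reports to Cosmo. Cosmo reports to Nico. Nico reports to Nadia. Nadia reports to Hope. Hope reports to Uri. Uri reports to Oren. Oren is at the top.

Peggy -> Cosmo -> Nico -> Nadia -> Hope -> Uri -> Oren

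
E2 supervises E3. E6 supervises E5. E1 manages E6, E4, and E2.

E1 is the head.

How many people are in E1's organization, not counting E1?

5

E1 directly manages E6, E4, E2. Under E6: E5 (1). E4 has no reports. Under E2: E3 (1). So E1's organization is 3 direct reports plus everyone under them: 2 + 1 + 2 = 5.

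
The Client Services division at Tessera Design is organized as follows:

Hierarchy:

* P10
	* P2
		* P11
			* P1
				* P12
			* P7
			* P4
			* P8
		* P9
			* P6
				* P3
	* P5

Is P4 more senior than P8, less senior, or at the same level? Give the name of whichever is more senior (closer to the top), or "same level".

Both P4 and P8 are 3 levels below P10.

same level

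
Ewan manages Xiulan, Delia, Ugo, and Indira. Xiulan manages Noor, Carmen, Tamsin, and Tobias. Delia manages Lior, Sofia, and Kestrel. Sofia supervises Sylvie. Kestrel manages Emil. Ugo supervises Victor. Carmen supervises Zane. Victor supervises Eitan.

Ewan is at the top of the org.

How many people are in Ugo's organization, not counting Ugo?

2

Ugo directly manages Victor. Under Victor: Eitan (1). That's 2 in total.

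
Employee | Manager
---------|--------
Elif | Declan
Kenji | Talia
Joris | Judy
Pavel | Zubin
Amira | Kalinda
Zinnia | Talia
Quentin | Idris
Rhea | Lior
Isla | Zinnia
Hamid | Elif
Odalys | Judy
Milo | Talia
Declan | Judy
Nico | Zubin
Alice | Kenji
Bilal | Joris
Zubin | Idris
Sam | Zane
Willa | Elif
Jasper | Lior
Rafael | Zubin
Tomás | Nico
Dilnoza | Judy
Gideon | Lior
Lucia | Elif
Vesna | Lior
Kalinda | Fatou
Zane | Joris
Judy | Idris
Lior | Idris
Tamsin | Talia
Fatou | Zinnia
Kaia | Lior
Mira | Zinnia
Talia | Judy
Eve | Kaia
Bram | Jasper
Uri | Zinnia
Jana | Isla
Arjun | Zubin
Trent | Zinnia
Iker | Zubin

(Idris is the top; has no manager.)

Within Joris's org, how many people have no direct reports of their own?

The people in Joris's organization with no one reporting to them are Sam, Bilal. That is 2.

2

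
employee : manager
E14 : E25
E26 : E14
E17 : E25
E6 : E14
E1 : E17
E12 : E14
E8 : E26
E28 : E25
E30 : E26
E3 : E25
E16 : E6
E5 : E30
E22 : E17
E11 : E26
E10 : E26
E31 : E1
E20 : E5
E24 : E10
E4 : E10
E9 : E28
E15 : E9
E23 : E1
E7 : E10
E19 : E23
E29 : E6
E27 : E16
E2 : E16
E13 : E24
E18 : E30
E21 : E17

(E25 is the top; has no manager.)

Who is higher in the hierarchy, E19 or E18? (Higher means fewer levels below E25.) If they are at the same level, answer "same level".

same level

Both E19 and E18 are 4 levels below E25.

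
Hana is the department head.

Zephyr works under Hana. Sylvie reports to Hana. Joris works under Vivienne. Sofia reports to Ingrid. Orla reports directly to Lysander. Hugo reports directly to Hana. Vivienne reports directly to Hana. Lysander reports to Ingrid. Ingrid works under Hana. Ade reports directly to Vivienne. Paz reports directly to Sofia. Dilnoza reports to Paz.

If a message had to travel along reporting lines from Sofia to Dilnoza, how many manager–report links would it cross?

Dilnoza is in Sofia's organization: the chain from Dilnoza up to Sofia is Dilnoza → Paz → Sofia, which is 2 links.

2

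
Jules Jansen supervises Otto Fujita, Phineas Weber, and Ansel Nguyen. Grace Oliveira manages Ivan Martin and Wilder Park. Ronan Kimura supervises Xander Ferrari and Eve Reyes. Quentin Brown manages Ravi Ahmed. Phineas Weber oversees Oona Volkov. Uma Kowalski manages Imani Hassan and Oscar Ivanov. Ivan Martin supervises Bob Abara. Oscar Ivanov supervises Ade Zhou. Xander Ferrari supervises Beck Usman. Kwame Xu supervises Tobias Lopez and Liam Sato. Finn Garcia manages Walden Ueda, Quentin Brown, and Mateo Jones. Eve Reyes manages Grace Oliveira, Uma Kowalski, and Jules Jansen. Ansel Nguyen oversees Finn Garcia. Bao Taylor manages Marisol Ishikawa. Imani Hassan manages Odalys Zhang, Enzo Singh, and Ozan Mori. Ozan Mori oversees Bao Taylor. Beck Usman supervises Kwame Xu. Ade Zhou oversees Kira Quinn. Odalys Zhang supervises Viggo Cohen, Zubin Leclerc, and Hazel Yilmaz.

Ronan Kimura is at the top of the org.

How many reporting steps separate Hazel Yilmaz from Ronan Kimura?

5

Chain from Hazel Yilmaz up to Ronan Kimura: Hazel Yilmaz → Odalys Zhang → Imani Hassan → Uma Kowalski → Eve Reyes → Ronan Kimura. That is 5 steps up, so Hazel Yilmaz is 5 levels below Ronan Kimura.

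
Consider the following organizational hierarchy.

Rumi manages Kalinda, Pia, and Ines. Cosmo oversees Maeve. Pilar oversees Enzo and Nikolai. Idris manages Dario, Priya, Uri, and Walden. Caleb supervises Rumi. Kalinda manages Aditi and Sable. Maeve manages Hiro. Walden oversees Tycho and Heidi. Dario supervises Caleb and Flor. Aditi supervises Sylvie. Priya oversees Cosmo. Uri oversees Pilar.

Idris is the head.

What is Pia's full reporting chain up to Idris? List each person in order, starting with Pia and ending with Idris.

Pia -> Rumi -> Caleb -> Dario -> Idris

Pia reports to Rumi. Rumi reports to Caleb. Caleb reports to Dario. Dario reports to Idris. Idris is at the top.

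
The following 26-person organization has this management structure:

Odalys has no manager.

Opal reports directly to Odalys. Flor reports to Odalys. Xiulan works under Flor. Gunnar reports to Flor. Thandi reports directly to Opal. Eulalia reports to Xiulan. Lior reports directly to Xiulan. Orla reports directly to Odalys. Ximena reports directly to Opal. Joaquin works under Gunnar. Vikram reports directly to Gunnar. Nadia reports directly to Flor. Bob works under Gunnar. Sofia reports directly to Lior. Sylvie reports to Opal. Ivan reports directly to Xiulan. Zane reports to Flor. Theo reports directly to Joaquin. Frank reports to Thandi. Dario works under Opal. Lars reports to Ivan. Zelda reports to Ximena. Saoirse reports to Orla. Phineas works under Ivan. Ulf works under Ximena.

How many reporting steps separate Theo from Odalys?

Chain from Theo up to Odalys: Theo → Joaquin → Gunnar → Flor → Odalys. That is 4 steps up, so Theo is 4 levels below Odalys.

4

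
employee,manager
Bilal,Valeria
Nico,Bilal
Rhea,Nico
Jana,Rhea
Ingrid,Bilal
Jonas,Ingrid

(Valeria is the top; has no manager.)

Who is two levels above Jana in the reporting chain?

Nico

Jana reports to Rhea, and Rhea reports to Nico. So Jana's skip-level manager is Nico.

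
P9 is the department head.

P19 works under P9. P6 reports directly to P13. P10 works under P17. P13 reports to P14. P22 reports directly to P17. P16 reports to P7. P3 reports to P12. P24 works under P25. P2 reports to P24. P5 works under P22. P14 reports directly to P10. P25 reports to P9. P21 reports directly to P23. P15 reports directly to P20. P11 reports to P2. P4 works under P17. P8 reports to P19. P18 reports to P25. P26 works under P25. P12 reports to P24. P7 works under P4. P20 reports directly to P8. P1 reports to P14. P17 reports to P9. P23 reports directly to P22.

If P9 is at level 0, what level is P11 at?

4

Chain from P11 up to P9: P11 → P2 → P24 → P25 → P9. That is 4 steps up, so P11 is 4 levels below P9.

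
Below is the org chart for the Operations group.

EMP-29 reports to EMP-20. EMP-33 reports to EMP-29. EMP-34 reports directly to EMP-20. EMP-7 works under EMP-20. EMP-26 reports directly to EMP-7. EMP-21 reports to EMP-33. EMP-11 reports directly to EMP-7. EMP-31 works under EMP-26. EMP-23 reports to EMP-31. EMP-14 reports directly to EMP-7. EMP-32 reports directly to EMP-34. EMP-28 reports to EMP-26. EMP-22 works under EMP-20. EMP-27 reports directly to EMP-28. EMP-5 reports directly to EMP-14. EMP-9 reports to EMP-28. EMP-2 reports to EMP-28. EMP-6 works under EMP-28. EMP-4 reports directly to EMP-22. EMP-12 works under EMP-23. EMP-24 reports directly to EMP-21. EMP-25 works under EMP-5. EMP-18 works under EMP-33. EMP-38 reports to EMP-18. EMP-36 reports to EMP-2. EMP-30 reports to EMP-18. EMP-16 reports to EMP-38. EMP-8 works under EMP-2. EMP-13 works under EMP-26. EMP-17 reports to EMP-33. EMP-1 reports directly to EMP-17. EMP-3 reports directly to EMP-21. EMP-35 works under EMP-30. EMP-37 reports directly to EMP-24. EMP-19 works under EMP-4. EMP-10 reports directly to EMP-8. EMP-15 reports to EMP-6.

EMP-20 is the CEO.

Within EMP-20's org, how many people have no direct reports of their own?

16

The people in EMP-20's organization with no one reporting to them are EMP-19, EMP-25, EMP-11, EMP-13, EMP-15, EMP-10, EMP-36, EMP-9, EMP-27, EMP-12, EMP-32, EMP-1, EMP-35, EMP-16, EMP-3, EMP-37. That is 16.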